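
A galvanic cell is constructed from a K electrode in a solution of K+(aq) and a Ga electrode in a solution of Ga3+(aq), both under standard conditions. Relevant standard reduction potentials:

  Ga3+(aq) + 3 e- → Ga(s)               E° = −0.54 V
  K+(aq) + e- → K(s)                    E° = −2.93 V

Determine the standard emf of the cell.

+2.39 V

Of the two couples in this cell, the one with the more positive reduction potential is reduced at the cathode: here that is Ga³⁺/Ga (−0.54 V); K⁺/K (−2.93 V) is the anode.
E°cell = E°(cathode) − E°(anode) = −0.54 − (−2.93) = +2.39 V.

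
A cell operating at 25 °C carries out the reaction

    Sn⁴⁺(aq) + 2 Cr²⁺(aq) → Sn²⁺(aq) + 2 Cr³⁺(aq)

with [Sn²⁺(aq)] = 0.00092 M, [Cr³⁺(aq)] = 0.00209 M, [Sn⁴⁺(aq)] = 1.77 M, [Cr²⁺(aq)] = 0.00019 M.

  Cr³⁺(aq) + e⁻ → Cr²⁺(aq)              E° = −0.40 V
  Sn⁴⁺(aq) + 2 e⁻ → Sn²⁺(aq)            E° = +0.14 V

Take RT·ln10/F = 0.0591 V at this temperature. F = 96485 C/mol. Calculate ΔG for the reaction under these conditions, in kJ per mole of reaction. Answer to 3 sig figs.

The standard cell potential is +0.14 − (−0.40) = +0.54 V, with n = 2 electrons in the balanced equation.
Q = ([Sn²⁺(aq)]·[Cr³⁺(aq)]^2) / ([Sn⁴⁺(aq)]·[Cr²⁺(aq)]^2) = 0.0629, so log Q = −1.201 and E = +0.54 − (0.0591/2)(−1.201) = +0.5755 V.
ΔG = −nFE = −(2)(96485)(+0.5755) J/mol = −111 kJ/mol.

−111 kJ/mol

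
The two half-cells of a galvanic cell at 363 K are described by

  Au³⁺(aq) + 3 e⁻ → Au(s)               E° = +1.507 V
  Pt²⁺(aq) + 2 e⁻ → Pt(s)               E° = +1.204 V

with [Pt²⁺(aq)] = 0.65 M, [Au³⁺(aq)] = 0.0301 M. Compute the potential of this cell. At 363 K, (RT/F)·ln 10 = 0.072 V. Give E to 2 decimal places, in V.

+0.27 V

Au³⁺/Au is reduced (cathode, E° = +1.507 V) and Pt²⁺/Pt is oxidized (anode).
The standard potential is +1.507 − (+1.204) = +0.303 V and the balanced reaction transfers n = 6 electrons.
For the overall reaction 2 Au³⁺(aq) + 3 Pt(s) → 2 Au(s) + 3 Pt²⁺(aq), Q = [Pt²⁺(aq)]^3 / [Au³⁺(aq)]^2 = 303, giving log Q = 2.482.
Applying E = E° − (RT ln10/nF)·log Q gives +0.303 − (0.072/6)(2.482) = +0.27 V.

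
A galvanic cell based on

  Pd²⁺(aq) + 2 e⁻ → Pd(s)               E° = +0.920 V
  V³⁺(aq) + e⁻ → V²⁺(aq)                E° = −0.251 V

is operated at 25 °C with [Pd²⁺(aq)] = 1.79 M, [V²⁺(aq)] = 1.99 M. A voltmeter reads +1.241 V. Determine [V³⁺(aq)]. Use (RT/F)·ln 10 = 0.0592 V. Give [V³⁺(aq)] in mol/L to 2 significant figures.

Pd²⁺/Pd is the cathode (higher E°); E°cell = +0.920 − (−0.251) = +1.171 V with n = 2.
From the Nernst equation, log Q = n(E° − E)/0.0592 = 2·(+1.171 − (+1.241))/0.0592 = −2.365.
The balanced reaction is Pd²⁺(aq) + 2 V²⁺(aq) → Pd(s) + 2 V³⁺(aq), so Q = [V³⁺(aq)]^2 / ([Pd²⁺(aq)]·[V²⁺(aq)]^2).
Solving for the unknown gives log [V³⁺(aq)] = −0.757, so [V³⁺(aq)] ≈ 0.17 M.

0.17 M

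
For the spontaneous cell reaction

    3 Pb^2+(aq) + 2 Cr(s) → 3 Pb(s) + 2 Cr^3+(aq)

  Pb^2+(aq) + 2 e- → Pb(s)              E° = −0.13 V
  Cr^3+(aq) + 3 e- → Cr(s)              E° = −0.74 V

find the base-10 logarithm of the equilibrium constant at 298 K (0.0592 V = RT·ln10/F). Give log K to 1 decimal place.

The Pb²⁺/Pb couple is reduced (cathode); E°cell = −0.13 − (−0.74) = +0.61 V with n = 6.
At equilibrium E = 0, so log K = nE°cell / 0.0592 = (6)(+0.61) / 0.0592 = 61.8.

log K = 61.8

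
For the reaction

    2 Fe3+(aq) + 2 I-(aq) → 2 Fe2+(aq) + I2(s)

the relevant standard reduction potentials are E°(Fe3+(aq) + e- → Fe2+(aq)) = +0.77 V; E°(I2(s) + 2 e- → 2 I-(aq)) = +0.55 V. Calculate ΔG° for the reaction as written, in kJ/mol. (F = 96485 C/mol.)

In the reaction as written Fe3+(aq) is reduced, so the Fe³⁺/Fe²⁺ couple is the cathode and I₂/I⁻ is the anode.
E°cell = +0.77 − (+0.55) = +0.22 V; balancing electrons gives n = 2.
ΔG° = −nFE°cell = −(2)(96485)(+0.22) J/mol = −42.5 kJ/mol.

−42.5 kJ/mol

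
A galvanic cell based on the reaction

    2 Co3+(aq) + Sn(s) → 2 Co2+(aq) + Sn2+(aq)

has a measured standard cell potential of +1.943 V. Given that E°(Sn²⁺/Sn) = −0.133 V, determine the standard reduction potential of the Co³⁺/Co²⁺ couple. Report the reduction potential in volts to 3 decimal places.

+1.810 V

In the reaction as written the Co³⁺/Co²⁺ couple is reduced (cathode) and Sn²⁺/Sn is oxidized (anode), so E°cell = E°(Co³⁺/Co²⁺) − E°(Sn²⁺/Sn).
E°(Co³⁺/Co²⁺) = E°cell + E°(anode) = +1.943 + (−0.133) = +1.810 V.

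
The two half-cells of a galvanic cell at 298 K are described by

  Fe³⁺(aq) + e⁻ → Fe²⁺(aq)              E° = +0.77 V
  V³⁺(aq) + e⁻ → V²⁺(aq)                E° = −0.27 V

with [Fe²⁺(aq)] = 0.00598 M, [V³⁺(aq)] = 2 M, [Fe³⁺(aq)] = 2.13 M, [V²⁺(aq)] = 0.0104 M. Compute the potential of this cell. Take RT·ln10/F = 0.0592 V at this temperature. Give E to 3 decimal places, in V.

Since E°(Fe³⁺/Fe²⁺) > E°(V³⁺/V²⁺), Fe³⁺/Fe²⁺ serves as the cathode.
E°cell = +0.77 − (−0.27) = +1.04 V, with n = 1 electron transferred.
For the overall reaction Fe³⁺(aq) + V²⁺(aq) → Fe²⁺(aq) + V³⁺(aq), Q = ([Fe²⁺(aq)]·[V³⁺(aq)]) / ([Fe³⁺(aq)]·[V²⁺(aq)]) = 0.54, giving log Q = −0.268.
By the Nernst equation, E = +1.04 − (0.0592/1)·(−0.268) = +1.056 V.

+1.056 V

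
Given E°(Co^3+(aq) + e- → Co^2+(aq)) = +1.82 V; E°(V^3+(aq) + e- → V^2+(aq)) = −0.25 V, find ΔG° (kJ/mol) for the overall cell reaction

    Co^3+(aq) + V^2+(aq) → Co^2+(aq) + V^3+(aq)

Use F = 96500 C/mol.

In the reaction as written Co^3+(aq) is reduced, so the Co³⁺/Co²⁺ couple is the cathode and V³⁺/V²⁺ is the anode.
E°cell = +1.82 − (−0.25) = +2.07 V; balancing electrons gives n = 1.
ΔG° = −nFE°cell = −(1)(96500)(+2.07) J/mol = −200 kJ/mol.

−200 kJ/mol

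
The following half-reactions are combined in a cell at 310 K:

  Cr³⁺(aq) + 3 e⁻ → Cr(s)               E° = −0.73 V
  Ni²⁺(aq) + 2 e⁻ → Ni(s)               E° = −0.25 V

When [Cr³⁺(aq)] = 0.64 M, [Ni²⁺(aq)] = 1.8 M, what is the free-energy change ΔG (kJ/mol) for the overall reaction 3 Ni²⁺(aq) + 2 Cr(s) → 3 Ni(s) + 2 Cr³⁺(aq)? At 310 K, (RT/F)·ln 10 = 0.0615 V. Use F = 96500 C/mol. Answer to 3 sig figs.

−285 kJ/mol

With Ni²⁺/Ni reduced at the cathode, E°cell = −0.25 − (−0.73) = +0.48 V and n = 6.
The reaction quotient is [Cr³⁺(aq)]^2 / [Ni²⁺(aq)]^3 = 0.0702; by Nernst, E = +0.48 − (0.0615/6)(−1.153) = +0.4918 V.
ΔG = −nFE = −(6)(96500)(+0.4918) J/mol = −285 kJ/mol.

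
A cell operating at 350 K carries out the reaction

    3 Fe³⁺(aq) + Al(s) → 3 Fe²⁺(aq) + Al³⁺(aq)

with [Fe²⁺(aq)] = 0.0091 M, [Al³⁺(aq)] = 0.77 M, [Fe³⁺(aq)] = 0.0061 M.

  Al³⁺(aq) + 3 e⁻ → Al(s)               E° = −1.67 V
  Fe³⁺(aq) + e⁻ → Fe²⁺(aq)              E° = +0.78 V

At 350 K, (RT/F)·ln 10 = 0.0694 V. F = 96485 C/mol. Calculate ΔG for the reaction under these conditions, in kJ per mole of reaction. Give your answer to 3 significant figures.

−706 kJ/mol

With Fe³⁺/Fe²⁺ reduced at the cathode, E°cell = +0.78 − (−1.67) = +2.45 V and n = 3.
Here Q = ([Fe²⁺(aq)]^3·[Al³⁺(aq)]) / [Fe³⁺(aq)]^3 = 2.56 (log Q = 0.408), giving E = +2.45 − (0.0694/3)·(0.408) = +2.4406 V.
Finally ΔG = −nFE = −(3)(96485 C/mol)(+2.4406 V) = −706 kJ/mol.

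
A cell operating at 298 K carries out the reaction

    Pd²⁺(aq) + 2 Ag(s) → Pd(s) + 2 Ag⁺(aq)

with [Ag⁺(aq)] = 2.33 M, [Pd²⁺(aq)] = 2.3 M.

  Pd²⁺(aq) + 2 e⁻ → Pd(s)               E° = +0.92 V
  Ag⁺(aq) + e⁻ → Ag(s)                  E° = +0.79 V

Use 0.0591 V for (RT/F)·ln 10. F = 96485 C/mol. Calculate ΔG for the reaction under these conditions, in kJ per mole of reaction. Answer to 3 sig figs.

−23.0 kJ/mol

With Pd²⁺/Pd reduced at the cathode, E°cell = +0.92 − (+0.79) = +0.13 V and n = 2.
Here Q = [Ag⁺(aq)]^2 / [Pd²⁺(aq)] = 2.36 (log Q = 0.373), giving E = +0.13 − (0.0591/2)·(0.373) = +0.1190 V.
Then ΔG = −nFE = −2 × 96485 × +0.1190 J/mol = −23.0 kJ/mol.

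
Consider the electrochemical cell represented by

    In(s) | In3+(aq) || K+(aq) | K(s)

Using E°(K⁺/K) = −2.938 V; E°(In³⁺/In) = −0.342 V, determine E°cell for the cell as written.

−2.596 V

By convention the left-hand electrode in cell notation is the anode (oxidation) and the right-hand electrode is the cathode (reduction).
E°cell = E°(right) − E°(left) = −2.938 − (−0.342) = −2.596 V.
The negative sign shows that, as written, the cell would require an external voltage to drive the reaction.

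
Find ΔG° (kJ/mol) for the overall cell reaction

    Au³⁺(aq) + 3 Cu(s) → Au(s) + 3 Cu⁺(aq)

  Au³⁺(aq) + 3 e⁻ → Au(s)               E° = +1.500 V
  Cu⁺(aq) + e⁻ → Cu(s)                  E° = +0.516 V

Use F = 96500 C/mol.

−285 kJ/mol

In the reaction as written Au³⁺(aq) is reduced, so the Au³⁺/Au couple is the cathode and Cu⁺/Cu is the anode.
E°cell = +1.500 − (+0.516) = +0.984 V; balancing electrons gives n = 3.
ΔG° = −nFE°cell = −(3)(96500)(+0.984) J/mol = −285 kJ/mol.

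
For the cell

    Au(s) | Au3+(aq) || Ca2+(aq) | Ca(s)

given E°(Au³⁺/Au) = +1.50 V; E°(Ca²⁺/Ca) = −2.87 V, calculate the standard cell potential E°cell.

By convention the left-hand electrode in cell notation is the anode (oxidation) and the right-hand electrode is the cathode (reduction).
E°cell = E°(right) − E°(left) = −2.87 − (+1.50) = −4.37 V.
The negative sign shows that, as written, the cell would require an external voltage to drive the reaction.

−4.37 V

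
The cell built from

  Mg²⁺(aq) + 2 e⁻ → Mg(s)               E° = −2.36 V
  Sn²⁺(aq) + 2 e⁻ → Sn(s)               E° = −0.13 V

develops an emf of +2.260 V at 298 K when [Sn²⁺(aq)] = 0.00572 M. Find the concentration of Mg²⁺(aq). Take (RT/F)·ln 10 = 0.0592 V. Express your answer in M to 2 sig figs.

The Sn²⁺/Sn couple has the larger reduction potential, so it is the cathode: E°cell = −0.13 − (−2.36) = +2.23 V and n = 2.
From the Nernst equation, log Q = n(E° − E)/0.0592 = 2·(+2.23 − (+2.260))/0.0592 = −1.014.
The balanced reaction is Sn²⁺(aq) + Mg(s) → Sn(s) + Mg²⁺(aq), so Q = [Mg²⁺(aq)] / [Sn²⁺(aq)].
Solving for the unknown gives log [Mg²⁺(aq)] = −3.257, so [Mg²⁺(aq)] ≈ 0.00055 M.

0.00055 M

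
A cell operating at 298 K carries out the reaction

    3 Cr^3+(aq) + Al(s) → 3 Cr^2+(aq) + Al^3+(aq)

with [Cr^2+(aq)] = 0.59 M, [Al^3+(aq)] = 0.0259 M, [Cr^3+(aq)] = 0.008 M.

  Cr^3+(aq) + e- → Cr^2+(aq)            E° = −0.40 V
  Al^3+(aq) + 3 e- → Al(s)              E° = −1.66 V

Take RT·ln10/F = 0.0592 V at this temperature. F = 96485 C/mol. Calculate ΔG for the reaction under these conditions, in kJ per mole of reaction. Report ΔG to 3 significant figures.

−342 kJ/mol

E°cell = −0.40 − (−1.66) = +1.26 V; the balanced reaction transfers n = 3 electrons.
Q = ([Cr^2+(aq)]^3·[Al^3+(aq)]) / [Cr^3+(aq)]^3 = 1.04×10^4, so log Q = 4.017 and E = +1.26 − (0.0592/3)(4.017) = +1.1807 V.
Finally ΔG = −nFE = −(3)(96485 C/mol)(+1.1807 V) = −342 kJ/mol.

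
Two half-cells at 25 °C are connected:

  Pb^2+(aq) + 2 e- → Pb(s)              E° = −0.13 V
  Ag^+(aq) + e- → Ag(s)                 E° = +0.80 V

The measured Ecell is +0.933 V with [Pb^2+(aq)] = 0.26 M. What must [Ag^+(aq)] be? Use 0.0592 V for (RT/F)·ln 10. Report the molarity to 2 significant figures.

0.57 M

The Ag⁺/Ag couple has the larger reduction potential, so it is the cathode: E°cell = +0.80 − (−0.13) = +0.93 V and n = 2.
Since E = E° − (0.0592/n)·log Q, log Q = n(E° − E)/0.0592 = −0.101.
The balanced reaction is 2 Ag^+(aq) + Pb(s) → 2 Ag(s) + Pb^2+(aq), so Q = [Pb^2+(aq)] / [Ag^+(aq)]^2.
Solving for the unknown gives log [Ag^+(aq)] = −0.242, so [Ag^+(aq)] ≈ 0.57 M.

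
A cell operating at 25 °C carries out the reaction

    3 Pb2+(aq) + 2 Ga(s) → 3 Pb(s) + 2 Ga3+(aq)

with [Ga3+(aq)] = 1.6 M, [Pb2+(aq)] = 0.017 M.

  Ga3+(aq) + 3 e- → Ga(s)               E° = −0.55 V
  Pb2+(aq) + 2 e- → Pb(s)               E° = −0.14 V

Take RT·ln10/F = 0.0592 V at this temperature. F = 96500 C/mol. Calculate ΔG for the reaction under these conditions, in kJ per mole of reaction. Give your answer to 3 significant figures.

−205 kJ/mol

The standard cell potential is −0.14 − (−0.55) = +0.41 V, with n = 6 electrons in the balanced equation.
Here Q = [Ga3+(aq)]^2 / [Pb2+(aq)]^3 = 5.21×10^5 (log Q = 5.717), giving E = +0.41 − (0.0592/6)·(5.717) = +0.3536 V.
ΔG = −nFE = −(6)(96500)(+0.3536) J/mol = −205 kJ/mol.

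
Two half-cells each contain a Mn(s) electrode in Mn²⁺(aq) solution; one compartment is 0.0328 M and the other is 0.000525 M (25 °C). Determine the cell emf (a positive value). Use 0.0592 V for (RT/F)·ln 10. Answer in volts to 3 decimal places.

For a concentration cell E°cell = 0, since both electrodes use the same couple.
The compartment with the higher Mn²⁺(aq) concentration (0.0328 M) acts as the cathode; ions are reduced there and produced at the dilute (0.000525 M) anode.
With n = 2, Ecell = −(0.0592/2)·log([dilute]/[conc]) = −(0.0592/2)·log(0.000525/0.0328) = +0.053 V.

0.053 V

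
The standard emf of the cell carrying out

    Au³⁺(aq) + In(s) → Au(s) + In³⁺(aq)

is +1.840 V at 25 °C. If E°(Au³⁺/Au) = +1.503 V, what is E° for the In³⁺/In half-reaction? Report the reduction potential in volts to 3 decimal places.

−0.337 V

In the reaction as written the Au³⁺/Au couple is reduced (cathode) and In³⁺/In is oxidized (anode), so E°cell = E°(Au³⁺/Au) − E°(In³⁺/In).
E°(In³⁺/In) = E°(cathode) − E°cell = +1.503 − (+1.840) = −0.337 V.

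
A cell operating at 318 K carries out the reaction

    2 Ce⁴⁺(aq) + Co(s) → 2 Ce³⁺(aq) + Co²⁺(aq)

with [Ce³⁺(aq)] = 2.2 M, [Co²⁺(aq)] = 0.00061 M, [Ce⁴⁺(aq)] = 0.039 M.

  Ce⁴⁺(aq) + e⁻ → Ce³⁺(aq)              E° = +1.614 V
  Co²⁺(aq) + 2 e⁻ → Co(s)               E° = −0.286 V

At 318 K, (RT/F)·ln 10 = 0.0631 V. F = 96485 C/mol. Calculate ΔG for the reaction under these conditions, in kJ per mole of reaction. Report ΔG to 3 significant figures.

−365 kJ/mol

The standard cell potential is +1.614 − (−0.286) = +1.900 V, with n = 2 electrons in the balanced equation.
The reaction quotient is ([Ce³⁺(aq)]^2·[Co²⁺(aq)]) / [Ce⁴⁺(aq)]^2 = 1.94; by Nernst, E = +1.900 − (0.0631/2)(0.288) = +1.8909 V.
Finally ΔG = −nFE = −(2)(96485 C/mol)(+1.8909 V) = −365 kJ/mol.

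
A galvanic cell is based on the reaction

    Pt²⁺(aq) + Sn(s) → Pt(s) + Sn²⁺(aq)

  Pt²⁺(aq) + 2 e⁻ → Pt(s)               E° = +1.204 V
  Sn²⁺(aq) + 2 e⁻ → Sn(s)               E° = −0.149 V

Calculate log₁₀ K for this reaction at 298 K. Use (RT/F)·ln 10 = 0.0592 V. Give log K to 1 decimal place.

log K = 45.7

The Pt²⁺/Pt couple is reduced (cathode); E°cell = +1.204 − (−0.149) = +1.353 V with n = 2.
At equilibrium E = 0, so log K = nE°cell / 0.0592 = (2)(+1.353) / 0.0592 = 45.7.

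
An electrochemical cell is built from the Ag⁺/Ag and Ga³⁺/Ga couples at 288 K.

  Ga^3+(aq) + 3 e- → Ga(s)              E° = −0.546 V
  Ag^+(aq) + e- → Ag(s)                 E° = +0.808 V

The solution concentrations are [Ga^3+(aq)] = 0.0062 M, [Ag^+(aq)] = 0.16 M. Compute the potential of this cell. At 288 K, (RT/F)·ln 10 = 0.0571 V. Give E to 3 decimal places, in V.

+1.351 V

The Ag⁺/Ag couple has the more positive E°, so it is the cathode; Ga³⁺/Ga is the anode.
The standard potential is +0.808 − (−0.546) = +1.354 V and the balanced reaction transfers n = 3 electrons.
The balanced reaction is 3 Ag^+(aq) + Ga(s) → 3 Ag(s) + Ga^3+(aq), so Q = [Ga^3+(aq)] / [Ag^+(aq)]^3 = 1.51 and log Q = 0.180.
By the Nernst equation, E = +1.354 − (0.0571/3)·(0.180) = +1.351 V.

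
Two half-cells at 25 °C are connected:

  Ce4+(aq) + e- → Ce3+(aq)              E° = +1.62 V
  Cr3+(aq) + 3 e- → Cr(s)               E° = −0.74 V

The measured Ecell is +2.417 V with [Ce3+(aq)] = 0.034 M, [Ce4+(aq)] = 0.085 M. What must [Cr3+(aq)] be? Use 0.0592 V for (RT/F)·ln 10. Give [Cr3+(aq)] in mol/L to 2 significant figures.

The Ce⁴⁺/Ce³⁺ couple has the larger reduction potential, so it is the cathode: E°cell = +1.62 − (−0.74) = +2.36 V and n = 3.
Since E = E° − (0.0592/n)·log Q, log Q = n(E° − E)/0.0592 = −2.889.
Balancing electrons gives 3 Ce4+(aq) + Cr(s) → 3 Ce3+(aq) + Cr3+(aq); thus Q = ([Ce3+(aq)]^3·[Cr3+(aq)]) / [Ce4+(aq)]^3.
Substituting the known concentrations and solving, log [Cr3+(aq)] = −1.695 and [Cr3+(aq)] = 0.020 M.

0.020 M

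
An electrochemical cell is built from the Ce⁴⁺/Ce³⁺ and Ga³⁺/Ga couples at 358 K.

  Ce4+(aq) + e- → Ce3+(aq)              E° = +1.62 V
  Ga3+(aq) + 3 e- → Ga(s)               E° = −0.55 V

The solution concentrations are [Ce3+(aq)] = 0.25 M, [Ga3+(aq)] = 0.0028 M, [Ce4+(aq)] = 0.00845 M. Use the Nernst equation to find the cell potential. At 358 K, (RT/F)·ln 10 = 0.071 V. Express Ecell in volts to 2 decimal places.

+2.13 V

Ce⁴⁺/Ce³⁺ is reduced (cathode, E° = +1.62 V) and Ga³⁺/Ga is oxidized (anode).
E°cell = +1.62 − (−0.55) = +2.17 V, with n = 3 electrons transferred.
For the overall reaction 3 Ce4+(aq) + Ga(s) → 3 Ce3+(aq) + Ga3+(aq), Q = ([Ce3+(aq)]^3·[Ga3+(aq)]) / [Ce4+(aq)]^3 = 72.5, giving log Q = 1.860.
Applying E = E° − (RT ln10/nF)·log Q gives +2.17 − (0.071/3)(1.860) = +2.13 V.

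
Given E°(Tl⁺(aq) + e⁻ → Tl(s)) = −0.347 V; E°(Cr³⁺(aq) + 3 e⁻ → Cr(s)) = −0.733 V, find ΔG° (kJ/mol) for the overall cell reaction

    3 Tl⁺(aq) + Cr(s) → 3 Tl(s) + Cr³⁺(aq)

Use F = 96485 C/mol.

−112 kJ/mol

In the reaction as written Tl⁺(aq) is reduced, so the Tl⁺/Tl couple is the cathode and Cr³⁺/Cr is the anode.
E°cell = −0.347 − (−0.733) = +0.386 V; balancing electrons gives n = 3.
ΔG° = −nFE°cell = −(3)(96485)(+0.386) J/mol = −112 kJ/mol.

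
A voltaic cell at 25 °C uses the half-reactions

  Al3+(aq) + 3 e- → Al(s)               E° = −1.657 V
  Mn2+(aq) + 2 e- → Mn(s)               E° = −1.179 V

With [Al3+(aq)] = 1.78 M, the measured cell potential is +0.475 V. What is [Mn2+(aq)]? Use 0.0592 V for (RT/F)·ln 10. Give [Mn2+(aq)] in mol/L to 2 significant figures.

1.2 M

The Mn²⁺/Mn couple has the larger reduction potential, so it is the cathode: E°cell = −1.179 − (−1.657) = +0.478 V and n = 6.
Rearranging E = E° − (0.0592/n)·log Q gives log Q = 6(+0.478 − (+0.475))/0.0592 = 0.304.
The balanced reaction is 3 Mn2+(aq) + 2 Al(s) → 3 Mn(s) + 2 Al3+(aq), so Q = [Al3+(aq)]^2 / [Mn2+(aq)]^3.
Solving for the unknown gives log [Mn2+(aq)] = 0.066, so [Mn2+(aq)] ≈ 1.2 M.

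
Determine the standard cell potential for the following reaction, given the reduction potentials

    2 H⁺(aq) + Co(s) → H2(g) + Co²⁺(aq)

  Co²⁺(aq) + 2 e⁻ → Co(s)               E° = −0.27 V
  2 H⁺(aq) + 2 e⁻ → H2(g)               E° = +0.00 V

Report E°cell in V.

+0.27 V

In the reaction as written, H⁺(aq) is reduced (cathode) and Co²⁺(aq) is produced by oxidation at the anode.
E°cell = E°(cathode) − E°(anode) = +0.00 − (−0.27) = +0.27 V.
The positive value indicates the reaction is spontaneous as written.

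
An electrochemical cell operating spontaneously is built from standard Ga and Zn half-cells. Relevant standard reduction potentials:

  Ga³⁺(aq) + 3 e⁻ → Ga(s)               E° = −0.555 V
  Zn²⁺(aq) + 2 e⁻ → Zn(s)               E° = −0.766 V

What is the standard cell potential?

The Ga³⁺/Ga couple has the higher E°, so Ga ion is reduced (cathode) and Zn is oxidized (anode).
E°cell = E°(cathode) − E°(anode) = −0.555 − (−0.766) = +0.211 V.

+0.211 V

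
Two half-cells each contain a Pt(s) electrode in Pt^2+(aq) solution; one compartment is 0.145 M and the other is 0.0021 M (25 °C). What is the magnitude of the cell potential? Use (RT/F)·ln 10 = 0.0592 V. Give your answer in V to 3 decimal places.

0.054 V

For a concentration cell E°cell = 0, since both electrodes use the same couple.
The compartment with the higher Pt^2+(aq) concentration (0.145 M) acts as the cathode; ions are reduced there and produced at the dilute (0.0021 M) anode.
With n = 2, Ecell = −(0.0592/2)·log([dilute]/[conc]) = −(0.0592/2)·log(0.0021/0.145) = +0.054 V.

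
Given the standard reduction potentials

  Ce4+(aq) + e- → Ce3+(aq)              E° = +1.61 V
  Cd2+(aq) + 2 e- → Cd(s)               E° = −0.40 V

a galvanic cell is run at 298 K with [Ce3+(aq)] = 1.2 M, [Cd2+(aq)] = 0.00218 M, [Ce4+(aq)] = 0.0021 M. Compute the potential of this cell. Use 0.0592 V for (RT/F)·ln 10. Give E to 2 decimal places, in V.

+1.93 V

Since E°(Ce⁴⁺/Ce³⁺) > E°(Cd²⁺/Cd), Ce⁴⁺/Ce³⁺ serves as the cathode.
The standard potential is +1.61 − (−0.40) = +2.01 V and the balanced reaction transfers n = 2 electrons.
The balanced reaction is 2 Ce4+(aq) + Cd(s) → 2 Ce3+(aq) + Cd2+(aq), so Q = ([Ce3+(aq)]^2·[Cd2+(aq)]) / [Ce4+(aq)]^2 = 712 and log Q = 2.852.
By the Nernst equation, E = +2.01 − (0.0592/2)·(2.852) = +1.93 V.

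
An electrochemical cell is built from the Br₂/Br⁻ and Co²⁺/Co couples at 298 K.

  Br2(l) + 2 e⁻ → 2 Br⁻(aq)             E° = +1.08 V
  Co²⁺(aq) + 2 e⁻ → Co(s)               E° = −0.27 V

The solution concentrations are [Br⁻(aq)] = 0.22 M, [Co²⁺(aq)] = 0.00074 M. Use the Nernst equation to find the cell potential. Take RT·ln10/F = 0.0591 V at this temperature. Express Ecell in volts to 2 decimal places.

Br₂/Br⁻ is reduced (cathode, E° = +1.08 V) and Co²⁺/Co is oxidized (anode).
The standard potential is +1.08 − (−0.27) = +1.35 V and the balanced reaction transfers n = 2 electrons.
The balanced reaction is Br2(l) + Co(s) → 2 Br⁻(aq) + Co²⁺(aq), so Q = [Br⁻(aq)]^2·[Co²⁺(aq)] = 3.58×10^−5 and log Q = −4.446.
By the Nernst equation, E = +1.35 − (0.0591/2)·(−4.446) = +1.48 V.

+1.48 V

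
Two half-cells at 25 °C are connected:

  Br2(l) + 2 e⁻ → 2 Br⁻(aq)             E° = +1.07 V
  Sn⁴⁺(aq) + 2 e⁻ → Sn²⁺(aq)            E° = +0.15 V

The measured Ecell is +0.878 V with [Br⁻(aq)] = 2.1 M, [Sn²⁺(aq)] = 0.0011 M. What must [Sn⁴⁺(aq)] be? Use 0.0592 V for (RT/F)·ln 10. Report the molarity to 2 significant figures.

0.0065 M

Br₂/Br⁻ is the cathode (higher E°); E°cell = +1.07 − (+0.15) = +0.92 V with n = 2.
Rearranging E = E° − (0.0592/n)·log Q gives log Q = 2(+0.92 − (+0.878))/0.0592 = 1.419.
For Br2(l) + Sn²⁺(aq) → 2 Br⁻(aq) + Sn⁴⁺(aq), the reaction quotient is Q = ([Br⁻(aq)]^2·[Sn⁴⁺(aq)]) / [Sn²⁺(aq)].
Solving for the unknown gives log [Sn⁴⁺(aq)] = −2.184, so [Sn⁴⁺(aq)] ≈ 0.0065 M.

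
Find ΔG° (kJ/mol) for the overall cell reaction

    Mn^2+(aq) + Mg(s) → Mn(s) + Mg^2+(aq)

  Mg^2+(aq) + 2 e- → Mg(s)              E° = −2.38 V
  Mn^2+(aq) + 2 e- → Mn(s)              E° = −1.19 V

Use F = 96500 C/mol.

−230 kJ/mol

In the reaction as written Mn^2+(aq) is reduced, so the Mn²⁺/Mn couple is the cathode and Mg²⁺/Mg is the anode.
E°cell = −1.19 − (−2.38) = +1.19 V; balancing electrons gives n = 2.
ΔG° = −nFE°cell = −(2)(96500)(+1.19) J/mol = −230 kJ/mol.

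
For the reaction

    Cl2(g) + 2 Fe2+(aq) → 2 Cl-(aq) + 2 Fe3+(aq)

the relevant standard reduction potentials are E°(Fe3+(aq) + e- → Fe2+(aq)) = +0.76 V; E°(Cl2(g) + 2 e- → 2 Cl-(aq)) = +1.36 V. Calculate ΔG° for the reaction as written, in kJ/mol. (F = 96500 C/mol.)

In the reaction as written Cl2(g) is reduced, so the Cl₂/Cl⁻ couple is the cathode and Fe³⁺/Fe²⁺ is the anode.
E°cell = +1.36 − (+0.76) = +0.60 V; balancing electrons gives n = 2.
ΔG° = −nFE°cell = −(2)(96500)(+0.60) J/mol = −116 kJ/mol.

−116 kJ/mol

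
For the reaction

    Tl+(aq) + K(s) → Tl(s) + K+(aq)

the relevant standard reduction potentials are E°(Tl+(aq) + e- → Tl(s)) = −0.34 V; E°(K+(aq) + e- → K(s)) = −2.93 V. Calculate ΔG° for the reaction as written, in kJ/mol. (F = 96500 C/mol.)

In the reaction as written Tl+(aq) is reduced, so the Tl⁺/Tl couple is the cathode and K⁺/K is the anode.
E°cell = −0.34 − (−2.93) = +2.59 V; balancing electrons gives n = 1.
ΔG° = −nFE°cell = −(1)(96500)(+2.59) J/mol = −250 kJ/mol.

−250 kJ/mol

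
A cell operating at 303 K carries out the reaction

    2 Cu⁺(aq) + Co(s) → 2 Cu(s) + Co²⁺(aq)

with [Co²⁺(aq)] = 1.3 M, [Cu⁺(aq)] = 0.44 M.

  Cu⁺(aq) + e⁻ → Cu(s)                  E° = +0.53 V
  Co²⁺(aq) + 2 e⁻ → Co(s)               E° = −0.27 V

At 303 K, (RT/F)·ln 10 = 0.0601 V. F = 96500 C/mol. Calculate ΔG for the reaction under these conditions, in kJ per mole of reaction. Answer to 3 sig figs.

−150 kJ/mol

E°cell = +0.53 − (−0.27) = +0.80 V; the balanced reaction transfers n = 2 electrons.
Q = [Co²⁺(aq)] / [Cu⁺(aq)]^2 = 6.71, so log Q = 0.827 and E = +0.80 − (0.0601/2)(0.827) = +0.7751 V.
Then ΔG = −nFE = −2 × 96500 × +0.7751 J/mol = −150 kJ/mol.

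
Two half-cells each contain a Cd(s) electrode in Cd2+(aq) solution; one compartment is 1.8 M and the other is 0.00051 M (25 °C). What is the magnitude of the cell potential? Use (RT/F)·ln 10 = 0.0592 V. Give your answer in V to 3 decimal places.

0.105 V

For a concentration cell E°cell = 0, since both electrodes use the same couple.
The compartment with the higher Cd2+(aq) concentration (1.8 M) acts as the cathode; ions are reduced there and produced at the dilute (0.00051 M) anode.
With n = 2, Ecell = −(0.0592/2)·log([dilute]/[conc]) = −(0.0592/2)·log(0.00051/1.8) = +0.105 V.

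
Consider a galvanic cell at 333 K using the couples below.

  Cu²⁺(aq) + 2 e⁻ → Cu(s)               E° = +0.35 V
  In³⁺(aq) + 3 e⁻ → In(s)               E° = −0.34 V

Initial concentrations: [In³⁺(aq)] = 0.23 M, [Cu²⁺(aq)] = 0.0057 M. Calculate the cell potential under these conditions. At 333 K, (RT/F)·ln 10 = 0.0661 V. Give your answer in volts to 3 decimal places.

Cu²⁺/Cu is reduced (cathode, E° = +0.35 V) and In³⁺/In is oxidized (anode).
The standard potential is +0.35 − (−0.34) = +0.69 V and the balanced reaction transfers n = 6 electrons.
The balanced reaction is 3 Cu²⁺(aq) + 2 In(s) → 3 Cu(s) + 2 In³⁺(aq), so Q = [In³⁺(aq)]^2 / [Cu²⁺(aq)]^3 = 2.86×10^5 and log Q = 5.456.
Applying E = E° − (RT ln10/nF)·log Q gives +0.69 − (0.0661/6)(5.456) = +0.630 V.

+0.630 V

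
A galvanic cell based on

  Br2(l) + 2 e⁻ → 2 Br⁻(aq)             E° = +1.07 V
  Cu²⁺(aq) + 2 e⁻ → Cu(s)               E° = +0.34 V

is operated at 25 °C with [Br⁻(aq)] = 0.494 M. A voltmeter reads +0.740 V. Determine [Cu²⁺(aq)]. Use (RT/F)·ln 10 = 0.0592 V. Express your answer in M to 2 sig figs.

1.9 M

With Br₂/Br⁻ at the cathode and Cu²⁺/Cu at the anode, E°cell = +1.07 − (+0.34) = +0.73 V (n = 2).
From the Nernst equation, log Q = n(E° − E)/0.0592 = 2·(+0.73 − (+0.740))/0.0592 = −0.338.
The balanced reaction is Br2(l) + Cu(s) → 2 Br⁻(aq) + Cu²⁺(aq), so Q = [Br⁻(aq)]^2·[Cu²⁺(aq)].
Substituting the known concentrations and solving, log [Cu²⁺(aq)] = 0.275 and [Cu²⁺(aq)] = 1.9 M.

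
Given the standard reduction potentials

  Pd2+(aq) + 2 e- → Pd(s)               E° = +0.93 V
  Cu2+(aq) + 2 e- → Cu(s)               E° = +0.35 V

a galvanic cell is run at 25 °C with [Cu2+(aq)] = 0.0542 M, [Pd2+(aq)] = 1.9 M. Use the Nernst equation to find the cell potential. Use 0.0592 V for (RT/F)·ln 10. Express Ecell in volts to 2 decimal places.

The Pd²⁺/Pd couple has the more positive E°, so it is the cathode; Cu²⁺/Cu is the anode.
The standard potential is +0.93 − (+0.35) = +0.58 V and the balanced reaction transfers n = 2 electrons.
Balancing gives Pd2+(aq) + Cu(s) → Pd(s) + Cu2+(aq); hence Q = [Cu2+(aq)] / [Pd2+(aq)] = 0.0285 (log Q = −1.545).
Applying E = E° − (RT ln10/nF)·log Q gives +0.58 − (0.0592/2)(−1.545) = +0.63 V.

+0.63 V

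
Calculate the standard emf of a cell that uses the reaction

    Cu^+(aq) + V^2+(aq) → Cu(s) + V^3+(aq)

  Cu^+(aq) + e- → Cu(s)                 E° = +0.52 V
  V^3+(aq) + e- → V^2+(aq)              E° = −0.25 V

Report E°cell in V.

Cu^+(aq) gains electrons, so the Cu⁺/Cu couple is the cathode; the V³⁺/V²⁺ couple is the anode.
E°cell = E°(cathode) − E°(anode) = +0.52 − (−0.25) = +0.77 V.
The positive value indicates the reaction is spontaneous as written.

+0.77 V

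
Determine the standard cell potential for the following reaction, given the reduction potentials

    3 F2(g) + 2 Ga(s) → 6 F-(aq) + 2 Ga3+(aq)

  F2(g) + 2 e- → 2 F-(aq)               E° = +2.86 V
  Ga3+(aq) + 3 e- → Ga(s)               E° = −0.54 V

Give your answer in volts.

+3.40 V

In the reaction as written, F2(g) is reduced (cathode) and Ga3+(aq) is produced by oxidation at the anode.
E°cell = E°(cathode) − E°(anode) = +2.86 − (−0.54) = +3.40 V.
The positive value indicates the reaction is spontaneous as written.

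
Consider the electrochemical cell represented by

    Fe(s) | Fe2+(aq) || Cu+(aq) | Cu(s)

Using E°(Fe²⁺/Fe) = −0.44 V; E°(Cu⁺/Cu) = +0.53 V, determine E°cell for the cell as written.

By convention the left-hand electrode in cell notation is the anode (oxidation) and the right-hand electrode is the cathode (reduction).
E°cell = E°(right) − E°(left) = +0.53 − (−0.44) = +0.97 V.

+0.97 V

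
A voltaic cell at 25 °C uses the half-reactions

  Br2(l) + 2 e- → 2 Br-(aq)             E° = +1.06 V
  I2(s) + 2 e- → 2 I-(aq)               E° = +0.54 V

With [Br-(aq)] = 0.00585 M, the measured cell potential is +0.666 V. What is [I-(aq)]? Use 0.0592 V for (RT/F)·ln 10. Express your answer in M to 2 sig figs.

1.7 M

Br₂/Br⁻ is the cathode (higher E°); E°cell = +1.06 − (+0.54) = +0.52 V with n = 2.
Since E = E° − (0.0592/n)·log Q, log Q = n(E° − E)/0.0592 = −4.932.
For Br2(l) + 2 I-(aq) → 2 Br-(aq) + I2(s), the reaction quotient is Q = [Br-(aq)]^2 / [I-(aq)]^2.
Solving for the unknown gives log [I-(aq)] = 0.233, so [I-(aq)] ≈ 1.7 M.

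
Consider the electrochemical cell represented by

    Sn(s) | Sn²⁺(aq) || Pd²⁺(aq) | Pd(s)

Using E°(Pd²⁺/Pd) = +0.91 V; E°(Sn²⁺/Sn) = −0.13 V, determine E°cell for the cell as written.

+1.04 V

By convention the left-hand electrode in cell notation is the anode (oxidation) and the right-hand electrode is the cathode (reduction).
E°cell = E°(right) − E°(left) = +0.91 − (−0.13) = +1.04 V.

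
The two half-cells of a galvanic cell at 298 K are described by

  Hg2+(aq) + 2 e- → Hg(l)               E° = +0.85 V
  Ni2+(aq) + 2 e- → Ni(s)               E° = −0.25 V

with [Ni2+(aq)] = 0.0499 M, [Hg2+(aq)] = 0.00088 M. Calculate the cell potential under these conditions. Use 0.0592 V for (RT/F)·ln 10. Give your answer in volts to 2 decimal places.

The Hg²⁺/Hg couple has the more positive E°, so it is the cathode; Ni²⁺/Ni is the anode.
E°cell = +0.85 − (−0.25) = +1.10 V, with n = 2 electrons transferred.
The balanced reaction is Hg2+(aq) + Ni(s) → Hg(l) + Ni2+(aq), so Q = [Ni2+(aq)] / [Hg2+(aq)] = 56.7 and log Q = 1.754.
Applying E = E° − (RT ln10/nF)·log Q gives +1.10 − (0.0592/2)(1.754) = +1.05 V.

+1.05 V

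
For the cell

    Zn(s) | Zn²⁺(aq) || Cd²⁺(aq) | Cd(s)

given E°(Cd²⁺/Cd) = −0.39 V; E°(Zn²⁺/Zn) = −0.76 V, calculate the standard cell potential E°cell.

By convention the left-hand electrode in cell notation is the anode (oxidation) and the right-hand electrode is the cathode (reduction).
E°cell = E°(right) − E°(left) = −0.39 − (−0.76) = +0.37 V.

+0.37 V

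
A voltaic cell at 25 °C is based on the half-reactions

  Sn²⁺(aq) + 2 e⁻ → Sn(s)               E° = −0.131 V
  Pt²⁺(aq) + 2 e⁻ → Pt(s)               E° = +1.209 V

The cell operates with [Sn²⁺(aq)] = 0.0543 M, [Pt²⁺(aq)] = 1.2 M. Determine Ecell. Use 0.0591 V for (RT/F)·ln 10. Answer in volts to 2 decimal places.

The Pt²⁺/Pt couple has the more positive E°, so it is the cathode; Sn²⁺/Sn is the anode.
E°cell = +1.209 − (−0.131) = +1.340 V, with n = 2 electrons transferred.
Balancing gives Pt²⁺(aq) + Sn(s) → Pt(s) + Sn²⁺(aq); hence Q = [Sn²⁺(aq)] / [Pt²⁺(aq)] = 0.0453 (log Q = −1.344).
By the Nernst equation, E = +1.340 − (0.0591/2)·(−1.344) = +1.38 V.

+1.38 V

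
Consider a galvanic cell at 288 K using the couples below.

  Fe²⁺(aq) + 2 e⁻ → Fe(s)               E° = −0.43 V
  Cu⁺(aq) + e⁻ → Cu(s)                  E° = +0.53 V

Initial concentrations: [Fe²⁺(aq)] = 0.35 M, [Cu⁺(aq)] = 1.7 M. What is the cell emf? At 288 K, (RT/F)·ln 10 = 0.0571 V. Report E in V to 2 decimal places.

Since E°(Cu⁺/Cu) > E°(Fe²⁺/Fe), Cu⁺/Cu serves as the cathode.
The standard potential is +0.53 − (−0.43) = +0.96 V and the balanced reaction transfers n = 2 electrons.
For the overall reaction 2 Cu⁺(aq) + Fe(s) → 2 Cu(s) + Fe²⁺(aq), Q = [Fe²⁺(aq)] / [Cu⁺(aq)]^2 = 0.121, giving log Q = −0.917.
Applying E = E° − (RT ln10/nF)·log Q gives +0.96 − (0.0571/2)(−0.917) = +0.99 V.

+0.99 V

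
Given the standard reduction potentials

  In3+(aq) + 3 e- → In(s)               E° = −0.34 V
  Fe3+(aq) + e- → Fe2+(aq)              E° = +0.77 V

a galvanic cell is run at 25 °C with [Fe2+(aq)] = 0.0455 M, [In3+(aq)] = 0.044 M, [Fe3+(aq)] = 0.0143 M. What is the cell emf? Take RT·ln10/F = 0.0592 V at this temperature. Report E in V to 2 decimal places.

Fe³⁺/Fe²⁺ is reduced (cathode, E° = +0.77 V) and In³⁺/In is oxidized (anode).
E°cell = E°cat − E°an = +0.77 − (−0.34) = +1.11 V; n = 3.
Balancing gives 3 Fe3+(aq) + In(s) → 3 Fe2+(aq) + In3+(aq); hence Q = ([Fe2+(aq)]^3·[In3+(aq)]) / [Fe3+(aq)]^3 = 1.42 (log Q = 0.151).
By the Nernst equation, E = +1.11 − (0.0592/3)·(0.151) = +1.11 V.

+1.11 V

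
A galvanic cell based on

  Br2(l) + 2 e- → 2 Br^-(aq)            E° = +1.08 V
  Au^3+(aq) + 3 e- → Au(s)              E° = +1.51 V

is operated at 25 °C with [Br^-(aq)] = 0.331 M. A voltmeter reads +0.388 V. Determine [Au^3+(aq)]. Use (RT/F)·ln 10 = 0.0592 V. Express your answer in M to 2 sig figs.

0.21 M

The Au³⁺/Au couple has the larger reduction potential, so it is the cathode: E°cell = +1.51 − (+1.08) = +0.43 V and n = 6.
From the Nernst equation, log Q = n(E° − E)/0.0592 = 6·(+0.43 − (+0.388))/0.0592 = 4.257.
Balancing electrons gives 2 Au^3+(aq) + 6 Br^-(aq) → 2 Au(s) + 3 Br2(l); thus Q = 1 / ([Au^3+(aq)]^2·[Br^-(aq)]^6).
Isolating [Au^3+(aq)] in Q = 10^{4.257} yields log [Au^3+(aq)] = −0.688, i.e. 0.21 M.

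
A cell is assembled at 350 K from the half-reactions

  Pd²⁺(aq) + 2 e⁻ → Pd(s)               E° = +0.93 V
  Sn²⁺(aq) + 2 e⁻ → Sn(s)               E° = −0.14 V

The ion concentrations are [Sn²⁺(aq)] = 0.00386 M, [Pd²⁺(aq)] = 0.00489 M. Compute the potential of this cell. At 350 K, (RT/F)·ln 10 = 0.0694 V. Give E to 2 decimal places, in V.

Since E°(Pd²⁺/Pd) > E°(Sn²⁺/Sn), Pd²⁺/Pd serves as the cathode.
The standard potential is +0.93 − (−0.14) = +1.07 V and the balanced reaction transfers n = 2 electrons.
The balanced reaction is Pd²⁺(aq) + Sn(s) → Pd(s) + Sn²⁺(aq), so Q = [Sn²⁺(aq)] / [Pd²⁺(aq)] = 0.789 and log Q = −0.103.
By the Nernst equation, E = +1.07 − (0.0694/2)·(−0.103) = +1.07 V.

+1.07 V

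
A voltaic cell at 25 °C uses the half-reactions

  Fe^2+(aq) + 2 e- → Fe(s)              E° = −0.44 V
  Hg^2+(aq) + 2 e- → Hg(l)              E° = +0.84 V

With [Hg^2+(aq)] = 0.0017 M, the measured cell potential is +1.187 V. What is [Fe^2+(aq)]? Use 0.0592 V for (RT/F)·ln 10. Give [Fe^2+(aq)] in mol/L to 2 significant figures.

2.4 M

The Hg²⁺/Hg couple has the larger reduction potential, so it is the cathode: E°cell = +0.84 − (−0.44) = +1.28 V and n = 2.
Rearranging E = E° − (0.0592/n)·log Q gives log Q = 2(+1.28 − (+1.187))/0.0592 = 3.142.
The balanced reaction is Hg^2+(aq) + Fe(s) → Hg(l) + Fe^2+(aq), so Q = [Fe^2+(aq)] / [Hg^2+(aq)].
Solving for the unknown gives log [Fe^2+(aq)] = 0.372, so [Fe^2+(aq)] ≈ 2.4 M.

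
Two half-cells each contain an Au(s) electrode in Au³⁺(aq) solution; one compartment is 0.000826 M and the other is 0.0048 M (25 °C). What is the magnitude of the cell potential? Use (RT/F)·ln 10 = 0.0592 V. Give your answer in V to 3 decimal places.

0.015 V

For a concentration cell E°cell = 0, since both electrodes use the same couple.
The compartment with the higher Au³⁺(aq) concentration (0.0048 M) acts as the cathode; ions are reduced there and produced at the dilute (0.000826 M) anode.
With n = 3, Ecell = −(0.0592/3)·log([dilute]/[conc]) = −(0.0592/3)·log(0.000826/0.0048) = +0.015 V.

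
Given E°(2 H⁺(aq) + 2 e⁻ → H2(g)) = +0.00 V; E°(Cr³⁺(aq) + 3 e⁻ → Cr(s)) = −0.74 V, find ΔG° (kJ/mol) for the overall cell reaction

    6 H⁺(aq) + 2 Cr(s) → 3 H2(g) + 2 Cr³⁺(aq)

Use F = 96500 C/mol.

In the reaction as written H⁺(aq) is reduced, so the 2H⁺/H₂ couple is the cathode and Cr³⁺/Cr is the anode.
E°cell = +0.00 − (−0.74) = +0.74 V; balancing electrons gives n = 6.
ΔG° = −nFE°cell = −(6)(96500)(+0.74) J/mol = −428 kJ/mol.

−428 kJ/mol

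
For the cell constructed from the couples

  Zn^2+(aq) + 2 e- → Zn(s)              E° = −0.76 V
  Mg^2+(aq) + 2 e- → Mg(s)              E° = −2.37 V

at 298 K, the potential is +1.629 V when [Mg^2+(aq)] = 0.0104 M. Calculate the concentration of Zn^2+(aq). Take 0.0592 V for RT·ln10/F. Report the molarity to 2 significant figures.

The Zn²⁺/Zn couple has the larger reduction potential, so it is the cathode: E°cell = −0.76 − (−2.37) = +1.61 V and n = 2.
From the Nernst equation, log Q = n(E° − E)/0.0592 = 2·(+1.61 − (+1.629))/0.0592 = −0.642.
The balanced reaction is Zn^2+(aq) + Mg(s) → Zn(s) + Mg^2+(aq), so Q = [Mg^2+(aq)] / [Zn^2+(aq)].
Solving for the unknown gives log [Zn^2+(aq)] = −1.341, so [Zn^2+(aq)] ≈ 0.046 M.

0.046 M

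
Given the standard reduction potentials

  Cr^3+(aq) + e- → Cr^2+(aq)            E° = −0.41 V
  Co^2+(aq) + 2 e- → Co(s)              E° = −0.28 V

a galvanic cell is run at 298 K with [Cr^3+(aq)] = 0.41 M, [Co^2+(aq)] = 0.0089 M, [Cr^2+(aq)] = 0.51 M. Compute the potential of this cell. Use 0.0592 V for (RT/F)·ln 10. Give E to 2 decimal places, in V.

+0.07 V

The Co²⁺/Co couple has the more positive E°, so it is the cathode; Cr³⁺/Cr²⁺ is the anode.
E°cell = −0.28 − (−0.41) = +0.13 V, with n = 2 electrons transferred.
For the overall reaction Co^2+(aq) + 2 Cr^2+(aq) → Co(s) + 2 Cr^3+(aq), Q = [Cr^3+(aq)]^2 / ([Co^2+(aq)]·[Cr^2+(aq)]^2) = 72.6, giving log Q = 1.861.
By the Nernst equation, E = +0.13 − (0.0592/2)·(1.861) = +0.07 V.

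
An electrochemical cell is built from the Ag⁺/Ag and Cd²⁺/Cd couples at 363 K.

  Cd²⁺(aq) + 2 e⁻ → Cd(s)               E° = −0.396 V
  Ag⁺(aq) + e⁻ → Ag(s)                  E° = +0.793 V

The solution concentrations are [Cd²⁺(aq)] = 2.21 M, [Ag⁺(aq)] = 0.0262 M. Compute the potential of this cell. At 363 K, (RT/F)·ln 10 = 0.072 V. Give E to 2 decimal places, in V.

Since E°(Ag⁺/Ag) > E°(Cd²⁺/Cd), Ag⁺/Ag serves as the cathode.
The standard potential is +0.793 − (−0.396) = +1.189 V and the balanced reaction transfers n = 2 electrons.
For the overall reaction 2 Ag⁺(aq) + Cd(s) → 2 Ag(s) + Cd²⁺(aq), Q = [Cd²⁺(aq)] / [Ag⁺(aq)]^2 = 3.22×10^3, giving log Q = 3.508.
E = E° − (0.072/n)·log Q = +1.189 − (0.072/2)(3.508) = +1.06 V.

+1.06 V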